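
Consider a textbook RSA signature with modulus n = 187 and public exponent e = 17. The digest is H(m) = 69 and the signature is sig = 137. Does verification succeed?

Squares mod 187: sig^1≡137, sig^2≡69, sig^4≡86, sig^8≡103, sig^16≡137
17 = 16 + 1, so sig^17 ≡ 137·137 ≡ 69 (mod 187)
sig^17 mod 187 = 69 matches H(m).

passes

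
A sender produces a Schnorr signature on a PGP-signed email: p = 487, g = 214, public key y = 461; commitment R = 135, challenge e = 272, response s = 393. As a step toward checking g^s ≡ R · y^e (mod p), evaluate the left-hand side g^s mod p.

214^2 = 45796 ≡ 18
214^4 ≡ 18^2 = 324
214^8 ≡ 324^2 = 104976 ≡ 271
214^16 ≡ 271^2 = 73441 ≡ 391
214^32 ≡ 391^2 = 152881 ≡ 450
214^64 ≡ 450^2 = 202500 ≡ 395
214^128 ≡ 395^2 = 156025 ≡ 185
214^256 ≡ 185^2 = 34225 ≡ 135
393 = 256 + 128 + 8 + 1, so 214^393 ≡ 135·185·271·214 ≡ 301 (mod 487)

301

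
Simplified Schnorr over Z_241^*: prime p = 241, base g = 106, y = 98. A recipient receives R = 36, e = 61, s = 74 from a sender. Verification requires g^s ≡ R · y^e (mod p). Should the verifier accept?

g^s mod p:
106^2 = 11236 ≡ 150
106^4 ≡ 150^2 = 22500 ≡ 87
106^8 ≡ 87^2 = 7569 ≡ 98
106^16 ≡ 98^2 = 9604 ≡ 205
106^32 ≡ 205^2 = 42025 ≡ 91
106^64 ≡ 91^2 = 8281 ≡ 87
74 = 64 + 8 + 2, so 106^74 ≡ 87·98·150 ≡ 154 (mod 241)
R · y^e mod p:
98^2 = 9604 ≡ 205
98^4 ≡ 205^2 = 42025 ≡ 91
98^8 ≡ 91^2 = 8281 ≡ 87
98^16 ≡ 87^2 = 7569 ≡ 98
98^32 ≡ 98^2 = 9604 ≡ 205
61 = 32 + 16 + 8 + 4 + 1, so 98^61 ≡ 205·98·87·91·98 ≡ 98 (mod 241)
36·98 = 3528 ≡ 154 (mod 241)
154 ≡ 154 (mod 241); signature holds.

accept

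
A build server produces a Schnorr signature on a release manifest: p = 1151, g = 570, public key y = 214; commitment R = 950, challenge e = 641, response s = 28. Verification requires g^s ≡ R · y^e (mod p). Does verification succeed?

g^s mod p:
570^2 = 324900 ≡ 318
570^4 ≡ 318^2 = 101124 ≡ 987
570^8 ≡ 987^2 = 974169 ≡ 423
570^16 ≡ 423^2 = 178929 ≡ 524
28 = 16 + 8 + 4, so 570^28 ≡ 524·423·987 ≡ 1105 (mod 1151)
R · y^e mod p:
214^2 = 45796 ≡ 907
214^4 ≡ 907^2 = 822649 ≡ 835
214^8 ≡ 835^2 = 697225 ≡ 870
214^16 ≡ 870^2 = 756900 ≡ 693
214^32 ≡ 693^2 = 480249 ≡ 282
214^64 ≡ 282^2 = 79524 ≡ 105
214^128 ≡ 105^2 = 11025 ≡ 666
214^256 ≡ 666^2 = 443556 ≡ 421
214^512 ≡ 421^2 = 177241 ≡ 1138
641 = 512 + 128 + 1, so 214^641 ≡ 1138·666·214 ≡ 298 (mod 1151)
950·298 = 283100 ≡ 1105 (mod 1151)
1105 ≡ 1105 (mod 1151); signature holds.

passes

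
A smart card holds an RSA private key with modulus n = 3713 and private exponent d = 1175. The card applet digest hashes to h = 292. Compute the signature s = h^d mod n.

h^1175 mod 3713 = 2156

2156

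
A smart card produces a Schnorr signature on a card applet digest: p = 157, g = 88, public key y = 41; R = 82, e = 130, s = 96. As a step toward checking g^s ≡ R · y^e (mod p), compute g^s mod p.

88^2 = 7744 ≡ 51
88^4 ≡ 51^2 = 2601 ≡ 89
88^8 ≡ 89^2 = 7921 ≡ 71
88^16 ≡ 71^2 = 5041 ≡ 17
88^32 ≡ 17^2 = 289 ≡ 132
88^64 ≡ 132^2 = 17424 ≡ 154
96 = 64 + 32, so 88^96 ≡ 154·132 ≡ 75 (mod 157)

75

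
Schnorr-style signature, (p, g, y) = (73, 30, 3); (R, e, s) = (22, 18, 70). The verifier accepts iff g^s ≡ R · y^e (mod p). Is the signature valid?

invalid

g^s mod p:
30^2 = 900 ≡ 24
30^4 ≡ 24^2 = 576 ≡ 65
30^8 ≡ 65^2 = 4225 ≡ 64
30^16 ≡ 64^2 = 4096 ≡ 8
30^32 ≡ 8^2 = 64
30^64 ≡ 64^2 = 4096 ≡ 8
70 = 64 + 4 + 2, so 30^70 ≡ 8·65·24 ≡ 70 (mod 73)
R · y^e mod p:
3^2 = 9
3^4 ≡ 9^2 = 81 ≡ 8
3^8 ≡ 8^2 = 64
3^16 ≡ 64^2 = 4096 ≡ 8
18 = 16 + 2, so 3^18 ≡ 8·9 ≡ 72 (mod 73)
22·72 = 1584 ≡ 51 (mod 73)
70 ≠ 51; the check fails.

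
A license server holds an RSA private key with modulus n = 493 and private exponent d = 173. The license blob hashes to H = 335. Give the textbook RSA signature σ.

371

Squares mod 493: H^1≡335, H^2≡314, H^4≡489, H^8≡16, H^16≡256, H^32≡460, H^64≡103, H^128≡256
173 = 128 + 32 + 8 + 4 + 1, so H^173 ≡ 256·460·16·489·335 ≡ 371 (mod 493)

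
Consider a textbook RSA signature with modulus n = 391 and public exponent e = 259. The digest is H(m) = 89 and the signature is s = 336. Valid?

Squares mod 391: s^1≡336, s^2≡288, s^4≡52, s^8≡358, s^16≡307, s^32≡18, s^64≡324, s^128≡188, s^256≡154
259 = 256 + 2 + 1, so s^259 ≡ 154·288·336 ≡ 89 (mod 391)
s^259 mod 391 = 89 matches H(m).

yes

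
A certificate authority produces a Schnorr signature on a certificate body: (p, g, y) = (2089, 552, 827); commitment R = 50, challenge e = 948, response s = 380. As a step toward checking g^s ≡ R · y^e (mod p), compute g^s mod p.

Squares mod 2089: 552^1≡552, 552^2≡1799, 552^4≡540, 552^8≡1229, 552^16≡94, 552^32≡480, 552^64≡610, 552^128≡258, 552^256≡1805
380 = 256 + 64 + 32 + 16 + 8 + 4, so 552^380 ≡ 1805·610·480·94·1229·540 ≡ 50 (mod 2089)

50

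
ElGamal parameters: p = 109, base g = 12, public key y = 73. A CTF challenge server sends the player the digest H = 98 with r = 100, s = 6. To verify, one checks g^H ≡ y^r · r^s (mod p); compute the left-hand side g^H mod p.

78

12^2 = 144 ≡ 35
12^4 ≡ 35^2 = 1225 ≡ 26
12^8 ≡ 26^2 = 676 ≡ 22
12^16 ≡ 22^2 = 484 ≡ 48
12^32 ≡ 48^2 = 2304 ≡ 15
12^64 ≡ 15^2 = 225 ≡ 7
98 = 64 + 32 + 2, so 12^98 ≡ 7·15·35 ≡ 78 (mod 109)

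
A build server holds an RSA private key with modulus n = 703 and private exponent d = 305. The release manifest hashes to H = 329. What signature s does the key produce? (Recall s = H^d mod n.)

453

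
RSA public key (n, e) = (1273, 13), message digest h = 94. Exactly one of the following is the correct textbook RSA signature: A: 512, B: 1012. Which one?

A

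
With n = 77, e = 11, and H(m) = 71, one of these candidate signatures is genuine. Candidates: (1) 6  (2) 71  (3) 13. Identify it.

Candidate 1: Squares mod 77: 6^1≡6, 6^2≡36, 6^4≡64, 6^8≡15; 11 = 8 + 2 + 1, so 6^11 ≡ 15·36·6 ≡ 6 (mod 77)
Candidate 2: Squares mod 77: 71^1≡71, 71^2≡36, 71^4≡64, 71^8≡15; 11 = 8 + 2 + 1, so 71^11 ≡ 15·36·71 ≡ 71 (mod 77)
  → matches H(m) = 71
Candidate 3: Squares mod 77: 13^1≡13, 13^2≡15, 13^4≡71, 13^8≡36; 11 = 8 + 2 + 1, so 13^11 ≡ 36·15·13 ≡ 13 (mod 77)

2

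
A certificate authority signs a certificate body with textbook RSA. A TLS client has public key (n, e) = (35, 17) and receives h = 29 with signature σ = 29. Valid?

yes

σ^2 ≡ 29^2 = 841 ≡ 1
σ^4 ≡ 1^2 = 1
σ^8 ≡ 1^2 = 1
σ^16 ≡ 1^2 = 1
17 = 16 + 1, so σ^17 ≡ 1·29 ≡ 29 (mod 35)
σ^17 mod 35 = 29 matches h.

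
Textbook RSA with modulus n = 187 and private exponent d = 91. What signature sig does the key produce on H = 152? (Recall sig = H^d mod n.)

152

H^2 ≡ 152^2 = 23104 ≡ 103
H^4 ≡ 103^2 = 10609 ≡ 137
H^8 ≡ 137^2 = 18769 ≡ 69
H^16 ≡ 69^2 = 4761 ≡ 86
H^32 ≡ 86^2 = 7396 ≡ 103
H^64 ≡ 103^2 = 10609 ≡ 137
91 = 64 + 16 + 8 + 2 + 1, so H^91 ≡ 137·86·69·103·152 ≡ 152 (mod 187)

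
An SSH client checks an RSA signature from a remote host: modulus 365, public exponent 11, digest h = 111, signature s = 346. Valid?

s^2 ≡ 346^2 = 119716 ≡ 361
s^4 ≡ 361^2 = 130321 ≡ 16
s^8 ≡ 16^2 = 256
11 = 8 + 2 + 1, so s^11 ≡ 256·361·346 ≡ 111 (mod 365)
111 = h, so the signature checks out.

yes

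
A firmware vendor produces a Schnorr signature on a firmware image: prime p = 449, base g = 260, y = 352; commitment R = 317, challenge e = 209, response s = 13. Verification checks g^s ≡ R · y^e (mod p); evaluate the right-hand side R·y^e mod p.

352^2 = 123904 ≡ 429
352^4 ≡ 429^2 = 184041 ≡ 400
352^8 ≡ 400^2 = 160000 ≡ 156
352^16 ≡ 156^2 = 24336 ≡ 90
352^32 ≡ 90^2 = 8100 ≡ 18
352^64 ≡ 18^2 = 324
352^128 ≡ 324^2 = 104976 ≡ 359
209 = 128 + 64 + 16 + 1, so 352^209 ≡ 359·324·90·352 ≡ 413 (mod 449)
R · y^e ≡ 317·413 = 130921 ≡ 262 (mod 449)

262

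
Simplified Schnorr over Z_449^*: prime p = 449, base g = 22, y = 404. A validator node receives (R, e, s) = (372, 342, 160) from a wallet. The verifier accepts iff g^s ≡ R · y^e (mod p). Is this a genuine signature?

genuine

g^s mod p:
Squares mod 449: 22^1≡22, 22^2≡35, 22^4≡327, 22^8≡67, 22^16≡448, 22^32≡1, 22^64≡1, 22^128≡1
160 = 128 + 32, so 22^160 ≡ 1·1 ≡ 1 (mod 449)
R · y^e mod p:
Squares mod 449: 404^1≡404, 404^2≡229, 404^4≡357, 404^8≡382, 404^16≡448, 404^32≡1, 404^64≡1, 404^128≡1, 404^256≡1
342 = 256 + 64 + 16 + 4 + 2, so 404^342 ≡ 1·1·448·357·229 ≡ 414 (mod 449)
372·414 = 154008 ≡ 1 (mod 449)
1 ≡ 1 (mod 449); signature holds.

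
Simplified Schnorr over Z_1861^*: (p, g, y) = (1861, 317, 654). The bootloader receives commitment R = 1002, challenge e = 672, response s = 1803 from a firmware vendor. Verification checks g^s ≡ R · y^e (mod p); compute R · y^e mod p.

1380

654^2 = 427716 ≡ 1547
654^4 ≡ 1547^2 = 2393209 ≡ 1824
654^8 ≡ 1824^2 = 3326976 ≡ 1369
654^16 ≡ 1369^2 = 1874161 ≡ 134
654^32 ≡ 134^2 = 17956 ≡ 1207
654^64 ≡ 1207^2 = 1456849 ≡ 1547
654^128 ≡ 1547^2 = 2393209 ≡ 1824
654^256 ≡ 1824^2 = 3326976 ≡ 1369
654^512 ≡ 1369^2 = 1874161 ≡ 134
672 = 512 + 128 + 32, so 654^672 ≡ 134·1824·1207 ≡ 670 (mod 1861)
R · y^e ≡ 1002·670 = 671340 ≡ 1380 (mod 1861)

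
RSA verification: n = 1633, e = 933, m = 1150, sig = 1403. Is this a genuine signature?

sig^2 ≡ 1403^2 = 1968409 ≡ 644
sig^4 ≡ 644^2 = 414736 ≡ 1587
sig^8 ≡ 1587^2 = 2518569 ≡ 483
sig^16 ≡ 483^2 = 233289 ≡ 1403
sig^32 ≡ 1403^2 = 1968409 ≡ 644
sig^64 ≡ 644^2 = 414736 ≡ 1587
sig^128 ≡ 1587^2 = 2518569 ≡ 483
sig^256 ≡ 483^2 = 233289 ≡ 1403
sig^512 ≡ 1403^2 = 1968409 ≡ 644
933 = 512 + 256 + 128 + 32 + 4 + 1, so sig^933 ≡ 644·1403·483·644·1587·1403 ≡ 483 (mod 1633)
483 ≠ 1150, so verification fails.

forged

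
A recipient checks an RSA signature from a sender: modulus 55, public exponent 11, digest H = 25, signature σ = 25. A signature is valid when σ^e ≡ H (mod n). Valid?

Squares mod 55: σ^1≡25, σ^2≡20, σ^4≡15, σ^8≡5
11 = 8 + 2 + 1, so σ^11 ≡ 5·20·25 ≡ 25 (mod 55)
Since 25 equals the digest 25, verification succeeds.

yes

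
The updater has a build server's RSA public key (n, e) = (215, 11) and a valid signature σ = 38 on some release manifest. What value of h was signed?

52

Squares mod 215: σ^1≡38, σ^2≡154, σ^4≡66, σ^8≡56
11 = 8 + 2 + 1, so σ^11 ≡ 56·154·38 ≡ 52 (mod 215)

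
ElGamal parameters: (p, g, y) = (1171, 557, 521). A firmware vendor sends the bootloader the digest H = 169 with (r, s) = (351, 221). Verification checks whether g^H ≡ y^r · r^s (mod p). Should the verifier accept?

accept

Left side g^H mod p:
Squares mod 1171: 557^1≡557, 557^2≡1105, 557^4≡843, 557^8≡1023, 557^16≡826, 557^32≡754, 557^64≡581, 557^128≡313
169 = 128 + 32 + 8 + 1, so 557^169 ≡ 313·754·1023·557 ≡ 1046 (mod 1171)
Right side y^r · r^s mod p:
Squares mod 1171: 521^1≡521, 521^2≡940, 521^4≡666, 521^8≡918, 521^16≡775, 521^32≡1073, 521^64≡236, 521^128≡659, 521^256≡1011
351 = 256 + 64 + 16 + 8 + 4 + 2 + 1, so 521^351 ≡ 1011·236·775·918·666·940·521 ≡ 216 (mod 1171)
Squares mod 1171: 351^1≡351, 351^2≡246, 351^4≡795, 351^8≡856, 351^16≡861, 351^32≡78, 351^64≡229, 351^128≡917
221 = 128 + 64 + 16 + 8 + 4 + 1, so 351^221 ≡ 917·229·861·856·795·351 ≡ 1165 (mod 1171)
216·1165 = 251640 ≡ 1046 (mod 1171)
1046 ≡ 1046 (mod 1171), so the signature is genuine.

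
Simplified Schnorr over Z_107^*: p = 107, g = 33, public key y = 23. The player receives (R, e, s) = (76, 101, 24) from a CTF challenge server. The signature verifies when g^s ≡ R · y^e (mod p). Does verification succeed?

passes

g^s mod p:
Squares mod 107: 33^1≡33, 33^2≡19, 33^4≡40, 33^8≡102, 33^16≡25
24 = 16 + 8, so 33^24 ≡ 25·102 ≡ 89 (mod 107)
R · y^e mod p:
Squares mod 107: 23^1≡23, 23^2≡101, 23^4≡36, 23^8≡12, 23^16≡37, 23^32≡85, 23^64≡56
101 = 64 + 32 + 4 + 1, so 23^101 ≡ 56·85·36·23 ≡ 42 (mod 107)
76·42 = 3192 ≡ 89 (mod 107)
89 ≡ 89 (mod 107); signature holds.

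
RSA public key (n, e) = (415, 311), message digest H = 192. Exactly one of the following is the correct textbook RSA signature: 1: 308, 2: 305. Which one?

Candidate 1: 308^2 = 94864 ≡ 244; 308^4 ≡ 244^2 = 59536 ≡ 191; 308^8 ≡ 191^2 = 36481 ≡ 376; 308^16 ≡ 376^2 = 141376 ≡ 276; 308^32 ≡ 276^2 = 76176 ≡ 231; 308^64 ≡ 231^2 = 53361 ≡ 241; 308^128 ≡ 241^2 = 58081 ≡ 396; 308^256 ≡ 396^2 = 156816 ≡ 361; 311 = 256 + 32 + 16 + 4 + 2 + 1, so 308^311 ≡ 361·231·276·191·244·308 ≡ 192 (mod 415)
  → matches H = 192
Candidate 2: 305^2 = 93025 ≡ 65; 305^4 ≡ 65^2 = 4225 ≡ 75; 305^8 ≡ 75^2 = 5625 ≡ 230; 305^16 ≡ 230^2 = 52900 ≡ 195; 305^32 ≡ 195^2 = 38025 ≡ 260; 305^64 ≡ 260^2 = 67600 ≡ 370; 305^128 ≡ 370^2 = 136900 ≡ 365; 305^256 ≡ 365^2 = 133225 ≡ 10; 311 = 256 + 32 + 16 + 4 + 2 + 1, so 305^311 ≡ 10·260·195·75·65·305 ≡ 385 (mod 415)

1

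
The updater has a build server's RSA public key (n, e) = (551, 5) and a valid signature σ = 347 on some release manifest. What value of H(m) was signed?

28

σ^5 mod 551 = 28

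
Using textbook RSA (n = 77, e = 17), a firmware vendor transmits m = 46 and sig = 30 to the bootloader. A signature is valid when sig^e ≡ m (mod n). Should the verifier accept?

Squares mod 77: sig^1≡30, sig^2≡53, sig^4≡37, sig^8≡60, sig^16≡58
17 = 16 + 1, so sig^17 ≡ 58·30 ≡ 46 (mod 77)
sig^17 mod 77 = 46 matches m.

accept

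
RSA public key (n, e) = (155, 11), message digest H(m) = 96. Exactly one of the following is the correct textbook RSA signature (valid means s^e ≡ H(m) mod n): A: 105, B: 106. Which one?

B

Candidate A: Squares mod 155: 105^1≡105, 105^2≡20, 105^4≡90, 105^8≡40; 11 = 8 + 2 + 1, so 105^11 ≡ 40·20·105 ≡ 145 (mod 155)
Candidate B: Squares mod 155: 106^1≡106, 106^2≡76, 106^4≡41, 106^8≡131; 11 = 8 + 2 + 1, so 106^11 ≡ 131·76·106 ≡ 96 (mod 155)
  → matches H(m) = 96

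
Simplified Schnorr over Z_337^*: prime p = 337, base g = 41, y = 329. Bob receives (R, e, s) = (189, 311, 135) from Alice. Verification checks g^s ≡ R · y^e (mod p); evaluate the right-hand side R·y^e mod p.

288

329^2 = 108241 ≡ 64
329^4 ≡ 64^2 = 4096 ≡ 52
329^8 ≡ 52^2 = 2704 ≡ 8
329^16 ≡ 8^2 = 64
329^32 ≡ 64^2 = 4096 ≡ 52
329^64 ≡ 52^2 = 2704 ≡ 8
329^128 ≡ 8^2 = 64
329^256 ≡ 64^2 = 4096 ≡ 52
311 = 256 + 32 + 16 + 4 + 2 + 1, so 329^311 ≡ 52·52·64·52·64·329 ≡ 162 (mod 337)
R · y^e ≡ 189·162 = 30618 ≡ 288 (mod 337)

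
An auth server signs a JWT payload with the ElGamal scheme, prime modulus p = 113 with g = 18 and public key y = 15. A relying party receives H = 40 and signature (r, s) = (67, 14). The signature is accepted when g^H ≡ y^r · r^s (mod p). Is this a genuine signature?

forged

Left side g^H mod p:
Squares mod 113: 18^1≡18, 18^2≡98, 18^4≡112, 18^8≡1, 18^16≡1, 18^32≡1
40 = 32 + 8, so 18^40 ≡ 1·1 ≡ 1 (mod 113)
Right side y^r · r^s mod p:
Squares mod 113: 15^1≡15, 15^2≡112, 15^4≡1, 15^8≡1, 15^16≡1, 15^32≡1, 15^64≡1
67 = 64 + 2 + 1, so 15^67 ≡ 1·112·15 ≡ 98 (mod 113)
Squares mod 113: 67^1≡67, 67^2≡82, 67^4≡57, 67^8≡85
14 = 8 + 4 + 2, so 67^14 ≡ 85·57·82 ≡ 95 (mod 113)
98·95 = 9310 ≡ 44 (mod 113)
1 ≠ 44, so verification fails.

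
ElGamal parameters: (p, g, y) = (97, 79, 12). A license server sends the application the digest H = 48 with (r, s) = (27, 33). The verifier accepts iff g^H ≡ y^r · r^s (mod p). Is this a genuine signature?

genuine

Left side g^H mod p:
79^2 = 6241 ≡ 33
79^4 ≡ 33^2 = 1089 ≡ 22
79^8 ≡ 22^2 = 484 ≡ 96
79^16 ≡ 96^2 = 9216 ≡ 1
79^32 ≡ 1^2 = 1
48 = 32 + 16, so 79^48 ≡ 1·1 ≡ 1 (mod 97)
Right side y^r · r^s mod p:
12^2 = 144 ≡ 47
12^4 ≡ 47^2 = 2209 ≡ 75
12^8 ≡ 75^2 = 5625 ≡ 96
12^16 ≡ 96^2 = 9216 ≡ 1
27 = 16 + 8 + 2 + 1, so 12^27 ≡ 1·96·47·12 ≡ 18 (mod 97)
27^2 = 729 ≡ 50
27^4 ≡ 50^2 = 2500 ≡ 75
27^8 ≡ 75^2 = 5625 ≡ 96
27^16 ≡ 96^2 = 9216 ≡ 1
27^32 ≡ 1^2 = 1
33 = 32 + 1, so 27^33 ≡ 1·27 ≡ 27 (mod 97)
18·27 = 486 ≡ 1 (mod 97)
1 ≡ 1 (mod 97), so the signature is genuine.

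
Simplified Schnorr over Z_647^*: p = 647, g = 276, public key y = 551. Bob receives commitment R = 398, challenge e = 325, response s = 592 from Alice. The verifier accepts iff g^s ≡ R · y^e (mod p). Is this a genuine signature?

forged

g^s mod p:
276^592 mod 647 = 63
R · y^e mod p:
551^325 mod 647 = 489
398·489 = 194622 ≡ 522 (mod 647)
63 ≠ 522; the check fails.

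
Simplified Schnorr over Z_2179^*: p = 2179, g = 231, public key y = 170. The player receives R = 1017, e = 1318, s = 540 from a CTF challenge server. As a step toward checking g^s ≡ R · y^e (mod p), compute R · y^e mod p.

2073

170^2 = 28900 ≡ 573
170^4 ≡ 573^2 = 328329 ≡ 1479
170^8 ≡ 1479^2 = 2187441 ≡ 1904
170^16 ≡ 1904^2 = 3625216 ≡ 1539
170^32 ≡ 1539^2 = 2368521 ≡ 2127
170^64 ≡ 2127^2 = 4524129 ≡ 525
170^128 ≡ 525^2 = 275625 ≡ 1071
170^256 ≡ 1071^2 = 1147041 ≡ 887
170^512 ≡ 887^2 = 786769 ≡ 150
170^1024 ≡ 150^2 = 22500 ≡ 710
1318 = 1024 + 256 + 32 + 4 + 2, so 170^1318 ≡ 710·887·2127·1479·573 ≡ 1384 (mod 2179)
R · y^e ≡ 1017·1384 = 1407528 ≡ 2073 (mod 2179)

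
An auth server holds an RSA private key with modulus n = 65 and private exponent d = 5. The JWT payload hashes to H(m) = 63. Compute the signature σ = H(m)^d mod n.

33

(H(m))^2 ≡ 63^2 = 3969 ≡ 4
(H(m))^4 ≡ 4^2 = 16
5 = 4 + 1, so (H(m))^5 ≡ 16·63 ≡ 33 (mod 65)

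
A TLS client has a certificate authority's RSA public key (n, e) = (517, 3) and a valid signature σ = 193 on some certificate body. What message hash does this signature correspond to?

172

σ^2 ≡ 193^2 = 37249 ≡ 25
3 = 2 + 1, so σ^3 ≡ 25·193 ≡ 172 (mod 517)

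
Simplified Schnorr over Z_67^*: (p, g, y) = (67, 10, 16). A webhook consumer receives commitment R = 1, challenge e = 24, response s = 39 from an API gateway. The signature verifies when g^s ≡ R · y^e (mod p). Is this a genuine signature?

g^s mod p:
Squares mod 67: 10^1≡10, 10^2≡33, 10^4≡17, 10^8≡21, 10^16≡39, 10^32≡47
39 = 32 + 4 + 2 + 1, so 10^39 ≡ 47·17·33·10 ≡ 25 (mod 67)
R · y^e mod p:
Squares mod 67: 16^1≡16, 16^2≡55, 16^4≡10, 16^8≡33, 16^16≡17
24 = 16 + 8, so 16^24 ≡ 17·33 ≡ 25 (mod 67)
1·25 = 25 ≡ 25 (mod 67)
25 ≡ 25 (mod 67); signature holds.

genuine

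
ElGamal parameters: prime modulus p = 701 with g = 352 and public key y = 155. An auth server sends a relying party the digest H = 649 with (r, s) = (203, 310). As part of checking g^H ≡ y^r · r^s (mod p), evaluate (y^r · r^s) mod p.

133

155^2 = 24025 ≡ 191
155^4 ≡ 191^2 = 36481 ≡ 29
155^8 ≡ 29^2 = 841 ≡ 140
155^16 ≡ 140^2 = 19600 ≡ 673
155^32 ≡ 673^2 = 452929 ≡ 83
155^64 ≡ 83^2 = 6889 ≡ 580
155^128 ≡ 580^2 = 336400 ≡ 621
203 = 128 + 64 + 8 + 2 + 1, so 155^203 ≡ 621·580·140·191·155 ≡ 583 (mod 701)
203^2 = 41209 ≡ 551
203^4 ≡ 551^2 = 303601 ≡ 68
203^8 ≡ 68^2 = 4624 ≡ 418
203^16 ≡ 418^2 = 174724 ≡ 175
203^32 ≡ 175^2 = 30625 ≡ 482
203^64 ≡ 482^2 = 232324 ≡ 293
203^128 ≡ 293^2 = 85849 ≡ 327
203^256 ≡ 327^2 = 106929 ≡ 377
310 = 256 + 32 + 16 + 4 + 2, so 203^310 ≡ 377·482·175·68·551 ≡ 587 (mod 701)
y^r · r^s ≡ 583·587 = 342221 ≡ 133 (mod 701)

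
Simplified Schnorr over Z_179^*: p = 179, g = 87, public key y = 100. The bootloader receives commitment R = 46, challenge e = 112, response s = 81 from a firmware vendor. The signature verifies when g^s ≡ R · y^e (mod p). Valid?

no

g^s mod p:
87^2 = 7569 ≡ 51
87^4 ≡ 51^2 = 2601 ≡ 95
87^8 ≡ 95^2 = 9025 ≡ 75
87^16 ≡ 75^2 = 5625 ≡ 76
87^32 ≡ 76^2 = 5776 ≡ 48
87^64 ≡ 48^2 = 2304 ≡ 156
81 = 64 + 16 + 1, so 87^81 ≡ 156·76·87 ≡ 74 (mod 179)
R · y^e mod p:
100^2 = 10000 ≡ 155
100^4 ≡ 155^2 = 24025 ≡ 39
100^8 ≡ 39^2 = 1521 ≡ 89
100^16 ≡ 89^2 = 7921 ≡ 45
100^32 ≡ 45^2 = 2025 ≡ 56
100^64 ≡ 56^2 = 3136 ≡ 93
112 = 64 + 32 + 16, so 100^112 ≡ 93·56·45 ≡ 49 (mod 179)
46·49 = 2254 ≡ 106 (mod 179)
74 ≠ 106; the check fails.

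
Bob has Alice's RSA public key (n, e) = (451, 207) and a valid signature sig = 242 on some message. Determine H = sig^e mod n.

385

sig^2 ≡ 242^2 = 58564 ≡ 385
sig^4 ≡ 385^2 = 148225 ≡ 297
sig^8 ≡ 297^2 = 88209 ≡ 264
sig^16 ≡ 264^2 = 69696 ≡ 242
sig^32 ≡ 242^2 = 58564 ≡ 385
sig^64 ≡ 385^2 = 148225 ≡ 297
sig^128 ≡ 297^2 = 88209 ≡ 264
207 = 128 + 64 + 8 + 4 + 2 + 1, so sig^207 ≡ 264·297·264·297·385·242 ≡ 385 (mod 451)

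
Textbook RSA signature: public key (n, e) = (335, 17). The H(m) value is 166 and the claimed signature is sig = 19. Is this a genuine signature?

sig^2 ≡ 19^2 = 361 ≡ 26
sig^4 ≡ 26^2 = 676 ≡ 6
sig^8 ≡ 6^2 = 36
sig^16 ≡ 36^2 = 1296 ≡ 291
17 = 16 + 1, so sig^17 ≡ 291·19 ≡ 169 (mod 335)
sig^17 mod 335 = 169, but H(m) = 166.

forged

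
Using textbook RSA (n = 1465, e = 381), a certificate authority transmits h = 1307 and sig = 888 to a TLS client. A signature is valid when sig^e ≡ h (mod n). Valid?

no

sig^2 ≡ 888^2 = 788544 ≡ 374
sig^4 ≡ 374^2 = 139876 ≡ 701
sig^8 ≡ 701^2 = 491401 ≡ 626
sig^16 ≡ 626^2 = 391876 ≡ 721
sig^32 ≡ 721^2 = 519841 ≡ 1231
sig^64 ≡ 1231^2 = 1515361 ≡ 551
sig^128 ≡ 551^2 = 303601 ≡ 346
sig^256 ≡ 346^2 = 119716 ≡ 1051
381 = 256 + 64 + 32 + 16 + 8 + 4 + 1, so sig^381 ≡ 1051·551·1231·721·626·701·888 ≡ 158 (mod 1465)
158 ≠ 1307, so verification fails.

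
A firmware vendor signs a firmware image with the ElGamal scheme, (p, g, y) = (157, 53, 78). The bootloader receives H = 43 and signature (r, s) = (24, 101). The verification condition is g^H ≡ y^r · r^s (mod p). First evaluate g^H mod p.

Squares mod 157: 53^1≡53, 53^2≡140, 53^4≡132, 53^8≡154, 53^16≡9, 53^32≡81
43 = 32 + 8 + 2 + 1, so 53^43 ≡ 81·154·140·53 ≡ 85 (mod 157)

85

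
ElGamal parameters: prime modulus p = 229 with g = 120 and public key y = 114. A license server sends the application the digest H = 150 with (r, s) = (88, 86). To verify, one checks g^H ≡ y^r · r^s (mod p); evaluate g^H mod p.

212

120^2 = 14400 ≡ 202
120^4 ≡ 202^2 = 40804 ≡ 42
120^8 ≡ 42^2 = 1764 ≡ 161
120^16 ≡ 161^2 = 25921 ≡ 44
120^32 ≡ 44^2 = 1936 ≡ 104
120^64 ≡ 104^2 = 10816 ≡ 53
120^128 ≡ 53^2 = 2809 ≡ 61
150 = 128 + 16 + 4 + 2, so 120^150 ≡ 61·44·42·202 ≡ 212 (mod 229)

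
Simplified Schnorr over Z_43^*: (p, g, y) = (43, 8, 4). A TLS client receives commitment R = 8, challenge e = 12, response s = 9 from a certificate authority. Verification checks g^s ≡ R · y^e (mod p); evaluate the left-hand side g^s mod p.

8^2 = 64 ≡ 21
8^4 ≡ 21^2 = 441 ≡ 11
8^8 ≡ 11^2 = 121 ≡ 35
9 = 8 + 1, so 8^9 ≡ 35·8 ≡ 22 (mod 43)

22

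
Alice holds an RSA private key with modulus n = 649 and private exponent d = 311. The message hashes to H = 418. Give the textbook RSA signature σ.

198

H^311 mod 649 = 198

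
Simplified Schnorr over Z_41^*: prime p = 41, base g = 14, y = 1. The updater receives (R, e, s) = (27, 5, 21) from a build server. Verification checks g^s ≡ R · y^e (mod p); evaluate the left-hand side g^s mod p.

14^21 mod 41 = 27

27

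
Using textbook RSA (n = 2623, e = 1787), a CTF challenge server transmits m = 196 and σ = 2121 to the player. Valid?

yes

σ^2 ≡ 2121^2 = 4498641 ≡ 196
σ^4 ≡ 196^2 = 38416 ≡ 1694
σ^8 ≡ 1694^2 = 2869636 ≡ 74
σ^16 ≡ 74^2 = 5476 ≡ 230
σ^32 ≡ 230^2 = 52900 ≡ 440
σ^64 ≡ 440^2 = 193600 ≡ 2121
σ^128 ≡ 2121^2 = 4498641 ≡ 196
σ^256 ≡ 196^2 = 38416 ≡ 1694
σ^512 ≡ 1694^2 = 2869636 ≡ 74
σ^1024 ≡ 74^2 = 5476 ≡ 230
1787 = 1024 + 512 + 128 + 64 + 32 + 16 + 8 + 2 + 1, so σ^1787 ≡ 230·74·196·2121·440·230·74·196·2121 ≡ 196 (mod 2623)
σ^1787 mod 2623 = 196 matches m.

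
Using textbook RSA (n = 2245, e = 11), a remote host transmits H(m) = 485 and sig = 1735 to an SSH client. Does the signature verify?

does not verify

sig^2 ≡ 1735^2 = 3010225 ≡ 1925
sig^4 ≡ 1925^2 = 3705625 ≡ 1375
sig^8 ≡ 1375^2 = 1890625 ≡ 335
11 = 8 + 2 + 1, so sig^11 ≡ 335·1925·1735 ≡ 1760 (mod 2245)
sig^11 mod 2245 = 1760, but H(m) = 485.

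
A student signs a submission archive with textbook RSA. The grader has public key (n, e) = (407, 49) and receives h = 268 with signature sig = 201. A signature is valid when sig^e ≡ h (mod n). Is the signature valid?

valid

sig^2 ≡ 201^2 = 40401 ≡ 108
sig^4 ≡ 108^2 = 11664 ≡ 268
sig^8 ≡ 268^2 = 71824 ≡ 192
sig^16 ≡ 192^2 = 36864 ≡ 234
sig^32 ≡ 234^2 = 54756 ≡ 218
49 = 32 + 16 + 1, so sig^49 ≡ 218·234·201 ≡ 268 (mod 407)
Since 268 equals the digest 268, verification succeeds.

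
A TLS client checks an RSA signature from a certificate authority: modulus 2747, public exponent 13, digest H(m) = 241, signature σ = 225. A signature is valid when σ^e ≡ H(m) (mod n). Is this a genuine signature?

Squares mod 2747: σ^1≡225, σ^2≡1179, σ^4≡59, σ^8≡734
13 = 8 + 4 + 1, so σ^13 ≡ 734·59·225 ≡ 241 (mod 2747)
σ^13 mod 2747 = 241 matches H(m).

genuine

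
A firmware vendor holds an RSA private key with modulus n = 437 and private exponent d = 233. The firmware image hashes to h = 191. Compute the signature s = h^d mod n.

h^2 ≡ 191^2 = 36481 ≡ 210
h^4 ≡ 210^2 = 44100 ≡ 400
h^8 ≡ 400^2 = 160000 ≡ 58
h^16 ≡ 58^2 = 3364 ≡ 305
h^32 ≡ 305^2 = 93025 ≡ 381
h^64 ≡ 381^2 = 145161 ≡ 77
h^128 ≡ 77^2 = 5929 ≡ 248
233 = 128 + 64 + 32 + 8 + 1, so h^233 ≡ 248·77·381·58·191 ≡ 20 (mod 437)

20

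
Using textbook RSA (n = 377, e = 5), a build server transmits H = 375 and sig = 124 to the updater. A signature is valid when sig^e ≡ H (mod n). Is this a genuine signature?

genuine

sig^2 ≡ 124^2 = 15376 ≡ 296
sig^4 ≡ 296^2 = 87616 ≡ 152
5 = 4 + 1, so sig^5 ≡ 152·124 ≡ 375 (mod 377)
375 = H, so the signature checks out.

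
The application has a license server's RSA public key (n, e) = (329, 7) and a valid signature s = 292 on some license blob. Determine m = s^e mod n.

s^2 ≡ 292^2 = 85264 ≡ 53
s^4 ≡ 53^2 = 2809 ≡ 177
7 = 4 + 2 + 1, so s^7 ≡ 177·53·292 ≡ 327 (mod 329)

327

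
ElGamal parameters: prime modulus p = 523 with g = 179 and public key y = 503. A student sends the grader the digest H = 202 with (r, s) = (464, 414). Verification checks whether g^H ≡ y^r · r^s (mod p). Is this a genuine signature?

Left side g^H mod p:
179^2 = 32041 ≡ 138
179^4 ≡ 138^2 = 19044 ≡ 216
179^8 ≡ 216^2 = 46656 ≡ 109
179^16 ≡ 109^2 = 11881 ≡ 375
179^32 ≡ 375^2 = 140625 ≡ 461
179^64 ≡ 461^2 = 212521 ≡ 183
179^128 ≡ 183^2 = 33489 ≡ 17
202 = 128 + 64 + 8 + 2, so 179^202 ≡ 17·183·109·138 ≡ 237 (mod 523)
Right side y^r · r^s mod p:
503^2 = 253009 ≡ 400
503^4 ≡ 400^2 = 160000 ≡ 485
503^8 ≡ 485^2 = 235225 ≡ 398
503^16 ≡ 398^2 = 158404 ≡ 458
503^32 ≡ 458^2 = 209764 ≡ 41
503^64 ≡ 41^2 = 1681 ≡ 112
503^128 ≡ 112^2 = 12544 ≡ 515
503^256 ≡ 515^2 = 265225 ≡ 64
464 = 256 + 128 + 64 + 16, so 503^464 ≡ 64·515·112·458 ≡ 462 (mod 523)
464^2 = 215296 ≡ 343
464^4 ≡ 343^2 = 117649 ≡ 497
464^8 ≡ 497^2 = 247009 ≡ 153
464^16 ≡ 153^2 = 23409 ≡ 397
464^32 ≡ 397^2 = 157609 ≡ 186
464^64 ≡ 186^2 = 34596 ≡ 78
464^128 ≡ 78^2 = 6084 ≡ 331
464^256 ≡ 331^2 = 109561 ≡ 254
414 = 256 + 128 + 16 + 8 + 4 + 2, so 464^414 ≡ 254·331·397·153·497·343 ≡ 81 (mod 523)
462·81 = 37422 ≡ 289 (mod 523)
237 ≠ 289, so verification fails.

forged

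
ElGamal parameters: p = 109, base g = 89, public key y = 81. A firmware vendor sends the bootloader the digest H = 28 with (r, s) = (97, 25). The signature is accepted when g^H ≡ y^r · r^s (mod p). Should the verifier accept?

Left side g^H mod p:
89^2 = 7921 ≡ 73
89^4 ≡ 73^2 = 5329 ≡ 97
89^8 ≡ 97^2 = 9409 ≡ 35
89^16 ≡ 35^2 = 1225 ≡ 26
28 = 16 + 8 + 4, so 89^28 ≡ 26·35·97 ≡ 89 (mod 109)
Right side y^r · r^s mod p:
81^2 = 6561 ≡ 21
81^4 ≡ 21^2 = 441 ≡ 5
81^8 ≡ 5^2 = 25
81^16 ≡ 25^2 = 625 ≡ 80
81^32 ≡ 80^2 = 6400 ≡ 78
81^64 ≡ 78^2 = 6084 ≡ 89
97 = 64 + 32 + 1, so 81^97 ≡ 89·78·81 ≡ 80 (mod 109)
97^2 = 9409 ≡ 35
97^4 ≡ 35^2 = 1225 ≡ 26
97^8 ≡ 26^2 = 676 ≡ 22
97^16 ≡ 22^2 = 484 ≡ 48
25 = 16 + 8 + 1, so 97^25 ≡ 48·22·97 ≡ 81 (mod 109)
80·81 = 6480 ≡ 49 (mod 109)
89 ≠ 49, so verification fails.

reject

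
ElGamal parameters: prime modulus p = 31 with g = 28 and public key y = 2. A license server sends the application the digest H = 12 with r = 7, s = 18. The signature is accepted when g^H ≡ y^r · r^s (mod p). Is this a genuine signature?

Left side g^H mod p:
28^2 = 784 ≡ 9
28^4 ≡ 9^2 = 81 ≡ 19
28^8 ≡ 19^2 = 361 ≡ 20
12 = 8 + 4, so 28^12 ≡ 20·19 ≡ 8 (mod 31)
Right side y^r · r^s mod p:
2^2 = 4
2^4 ≡ 4^2 = 16
7 = 4 + 2 + 1, so 2^7 ≡ 16·4·2 ≡ 4 (mod 31)
7^2 = 49 ≡ 18
7^4 ≡ 18^2 = 324 ≡ 14
7^8 ≡ 14^2 = 196 ≡ 10
7^16 ≡ 10^2 = 100 ≡ 7
18 = 16 + 2, so 7^18 ≡ 7·18 ≡ 2 (mod 31)
4·2 = 8 ≡ 8 (mod 31)
8 ≡ 8 (mod 31), so the signature is genuine.

genuine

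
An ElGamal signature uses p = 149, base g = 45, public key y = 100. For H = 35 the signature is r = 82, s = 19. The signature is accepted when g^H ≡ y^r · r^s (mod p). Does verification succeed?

Left side g^H mod p:
45^2 = 2025 ≡ 88
45^4 ≡ 88^2 = 7744 ≡ 145
45^8 ≡ 145^2 = 21025 ≡ 16
45^16 ≡ 16^2 = 256 ≡ 107
45^32 ≡ 107^2 = 11449 ≡ 125
35 = 32 + 2 + 1, so 45^35 ≡ 125·88·45 ≡ 22 (mod 149)
Right side y^r · r^s mod p:
100^2 = 10000 ≡ 17
100^4 ≡ 17^2 = 289 ≡ 140
100^8 ≡ 140^2 = 19600 ≡ 81
100^16 ≡ 81^2 = 6561 ≡ 5
100^32 ≡ 5^2 = 25
100^64 ≡ 25^2 = 625 ≡ 29
82 = 64 + 16 + 2, so 100^82 ≡ 29·5·17 ≡ 81 (mod 149)
82^2 = 6724 ≡ 19
82^4 ≡ 19^2 = 361 ≡ 63
82^8 ≡ 63^2 = 3969 ≡ 95
82^16 ≡ 95^2 = 9025 ≡ 85
19 = 16 + 2 + 1, so 82^19 ≡ 85·19·82 ≡ 118 (mod 149)
81·118 = 9558 ≡ 22 (mod 149)
22 ≡ 22 (mod 149), so the signature is genuine.

passes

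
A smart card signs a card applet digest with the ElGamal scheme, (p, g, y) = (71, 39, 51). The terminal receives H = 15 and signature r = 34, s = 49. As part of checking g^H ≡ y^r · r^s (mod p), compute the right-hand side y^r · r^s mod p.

Squares mod 71: 51^1≡51, 51^2≡45, 51^4≡37, 51^8≡20, 51^16≡45, 51^32≡37
34 = 32 + 2, so 51^34 ≡ 37·45 ≡ 32 (mod 71)
Squares mod 71: 34^1≡34, 34^2≡20, 34^4≡45, 34^8≡37, 34^16≡20, 34^32≡45
49 = 32 + 16 + 1, so 34^49 ≡ 45·20·34 ≡ 70 (mod 71)
y^r · r^s ≡ 32·70 = 2240 ≡ 39 (mod 71)

39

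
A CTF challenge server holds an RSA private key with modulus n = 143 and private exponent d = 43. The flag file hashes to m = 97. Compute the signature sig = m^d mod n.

m^2 ≡ 97^2 = 9409 ≡ 114
m^4 ≡ 114^2 = 12996 ≡ 126
m^8 ≡ 126^2 = 15876 ≡ 3
m^16 ≡ 3^2 = 9
m^32 ≡ 9^2 = 81
43 = 32 + 8 + 2 + 1, so m^43 ≡ 81·3·114·97 ≡ 124 (mod 143)

124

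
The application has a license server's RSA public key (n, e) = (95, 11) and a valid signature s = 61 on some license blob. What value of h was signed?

s^2 ≡ 61^2 = 3721 ≡ 16
s^4 ≡ 16^2 = 256 ≡ 66
s^8 ≡ 66^2 = 4356 ≡ 81
11 = 8 + 2 + 1, so s^11 ≡ 81·16·61 ≡ 16 (mod 95)

16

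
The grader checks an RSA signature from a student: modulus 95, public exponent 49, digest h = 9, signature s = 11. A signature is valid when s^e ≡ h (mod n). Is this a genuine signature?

s^2 ≡ 11^2 = 121 ≡ 26
s^4 ≡ 26^2 = 676 ≡ 11
s^8 ≡ 11^2 = 121 ≡ 26
s^16 ≡ 26^2 = 676 ≡ 11
s^32 ≡ 11^2 = 121 ≡ 26
49 = 32 + 16 + 1, so s^49 ≡ 26·11·11 ≡ 11 (mod 95)
The recovered value 11 does not match the digest 9.

forged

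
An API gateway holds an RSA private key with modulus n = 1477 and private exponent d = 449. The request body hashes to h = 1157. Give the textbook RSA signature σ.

1390

h^449 mod 1477 = 1390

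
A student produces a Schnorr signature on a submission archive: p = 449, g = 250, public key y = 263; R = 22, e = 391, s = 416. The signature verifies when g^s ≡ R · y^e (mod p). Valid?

yes

g^s mod p:
Squares mod 449: 250^1≡250, 250^2≡89, 250^4≡288, 250^8≡328, 250^16≡273, 250^32≡444, 250^64≡25, 250^128≡176, 250^256≡444
416 = 256 + 128 + 32, so 250^416 ≡ 444·176·444 ≡ 359 (mod 449)
R · y^e mod p:
Squares mod 449: 263^1≡263, 263^2≡23, 263^4≡80, 263^8≡114, 263^16≡424, 263^32≡176, 263^64≡444, 263^128≡25, 263^256≡176
391 = 256 + 128 + 4 + 2 + 1, so 263^391 ≡ 176·25·80·23·263 ≡ 200 (mod 449)
22·200 = 4400 ≡ 359 (mod 449)
359 ≡ 359 (mod 449); signature holds.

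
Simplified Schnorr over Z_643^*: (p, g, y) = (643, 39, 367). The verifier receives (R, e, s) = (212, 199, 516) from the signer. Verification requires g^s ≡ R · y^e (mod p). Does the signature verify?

verifies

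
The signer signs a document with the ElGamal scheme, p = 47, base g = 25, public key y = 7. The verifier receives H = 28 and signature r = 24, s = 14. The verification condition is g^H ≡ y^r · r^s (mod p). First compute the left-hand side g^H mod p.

25^2 = 625 ≡ 14
25^4 ≡ 14^2 = 196 ≡ 8
25^8 ≡ 8^2 = 64 ≡ 17
25^16 ≡ 17^2 = 289 ≡ 7
28 = 16 + 8 + 4, so 25^28 ≡ 7·17·8 ≡ 12 (mod 47)

12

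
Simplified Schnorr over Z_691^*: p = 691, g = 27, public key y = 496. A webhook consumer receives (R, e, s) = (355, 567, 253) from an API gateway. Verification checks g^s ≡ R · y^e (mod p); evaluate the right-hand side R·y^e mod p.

496^2 = 246016 ≡ 20
496^4 ≡ 20^2 = 400
496^8 ≡ 400^2 = 160000 ≡ 379
496^16 ≡ 379^2 = 143641 ≡ 604
496^32 ≡ 604^2 = 364816 ≡ 659
496^64 ≡ 659^2 = 434281 ≡ 333
496^128 ≡ 333^2 = 110889 ≡ 329
496^256 ≡ 329^2 = 108241 ≡ 445
496^512 ≡ 445^2 = 198025 ≡ 399
567 = 512 + 32 + 16 + 4 + 2 + 1, so 496^567 ≡ 399·659·604·400·20·496 ≡ 330 (mod 691)
R · y^e ≡ 355·330 = 117150 ≡ 371 (mod 691)

371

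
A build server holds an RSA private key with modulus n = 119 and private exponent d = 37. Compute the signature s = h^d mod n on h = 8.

43

h^2 ≡ 8^2 = 64
h^4 ≡ 64^2 = 4096 ≡ 50
h^8 ≡ 50^2 = 2500 ≡ 1
h^16 ≡ 1^2 = 1
h^32 ≡ 1^2 = 1
37 = 32 + 4 + 1, so h^37 ≡ 1·50·8 ≡ 43 (mod 119)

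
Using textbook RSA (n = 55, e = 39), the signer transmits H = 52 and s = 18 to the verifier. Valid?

yes

s^2 ≡ 18^2 = 324 ≡ 49
s^4 ≡ 49^2 = 2401 ≡ 36
s^8 ≡ 36^2 = 1296 ≡ 31
s^16 ≡ 31^2 = 961 ≡ 26
s^32 ≡ 26^2 = 676 ≡ 16
39 = 32 + 4 + 2 + 1, so s^39 ≡ 16·36·49·18 ≡ 52 (mod 55)
52 = H, so the signature checks out.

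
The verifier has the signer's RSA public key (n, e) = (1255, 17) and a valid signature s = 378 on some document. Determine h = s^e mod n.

1203

Squares mod 1255: s^1≡378, s^2≡1069, s^4≡711, s^8≡1011, s^16≡551
17 = 16 + 1, so s^17 ≡ 551·378 ≡ 1203 (mod 1255)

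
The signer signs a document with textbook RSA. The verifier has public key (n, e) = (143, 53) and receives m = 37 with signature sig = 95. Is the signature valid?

invalid

sig^2 ≡ 95^2 = 9025 ≡ 16
sig^4 ≡ 16^2 = 256 ≡ 113
sig^8 ≡ 113^2 = 12769 ≡ 42
sig^16 ≡ 42^2 = 1764 ≡ 48
sig^32 ≡ 48^2 = 2304 ≡ 16
53 = 32 + 16 + 4 + 1, so sig^53 ≡ 16·48·113·95 ≡ 101 (mod 143)
101 ≠ 37, so verification fails.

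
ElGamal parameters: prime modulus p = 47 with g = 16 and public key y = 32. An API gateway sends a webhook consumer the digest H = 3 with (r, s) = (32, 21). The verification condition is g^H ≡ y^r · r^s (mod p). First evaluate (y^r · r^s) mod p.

32^2 = 1024 ≡ 37
32^4 ≡ 37^2 = 1369 ≡ 6
32^8 ≡ 6^2 = 36
32^16 ≡ 36^2 = 1296 ≡ 27
32^32 ≡ 27^2 = 729 ≡ 24
32^2 = 1024 ≡ 37
32^4 ≡ 37^2 = 1369 ≡ 6
32^8 ≡ 6^2 = 36
32^16 ≡ 36^2 = 1296 ≡ 27
21 = 16 + 4 + 1, so 32^21 ≡ 27·6·32 ≡ 14 (mod 47)
y^r · r^s ≡ 24·14 = 336 ≡ 7 (mod 47)

7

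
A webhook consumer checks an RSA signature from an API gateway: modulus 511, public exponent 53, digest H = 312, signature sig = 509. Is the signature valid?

Squares mod 511: sig^1≡509, sig^2≡4, sig^4≡16, sig^8≡256, sig^16≡128, sig^32≡32
53 = 32 + 16 + 4 + 1, so sig^53 ≡ 32·128·16·509 ≡ 255 (mod 511)
sig^53 mod 511 = 255, but H = 312.

invalid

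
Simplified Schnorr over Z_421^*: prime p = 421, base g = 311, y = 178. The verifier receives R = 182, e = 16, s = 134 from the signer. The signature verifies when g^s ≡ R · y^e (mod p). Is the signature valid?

g^s mod p:
311^2 = 96721 ≡ 312
311^4 ≡ 312^2 = 97344 ≡ 93
311^8 ≡ 93^2 = 8649 ≡ 229
311^16 ≡ 229^2 = 52441 ≡ 237
311^32 ≡ 237^2 = 56169 ≡ 176
311^64 ≡ 176^2 = 30976 ≡ 243
311^128 ≡ 243^2 = 59049 ≡ 109
134 = 128 + 4 + 2, so 311^134 ≡ 109·93·312 ≡ 192 (mod 421)
R · y^e mod p:
178^2 = 31684 ≡ 109
178^4 ≡ 109^2 = 11881 ≡ 93
178^8 ≡ 93^2 = 8649 ≡ 229
178^16 ≡ 229^2 = 52441 ≡ 237
182·237 = 43134 ≡ 192 (mod 421)
192 ≡ 192 (mod 421); signature holds.

valid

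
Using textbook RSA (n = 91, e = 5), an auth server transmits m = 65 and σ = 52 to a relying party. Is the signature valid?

Squares mod 91: σ^1≡52, σ^2≡65, σ^4≡39
5 = 4 + 1, so σ^5 ≡ 39·52 ≡ 26 (mod 91)
The recovered value 26 does not match the digest 65.

invalid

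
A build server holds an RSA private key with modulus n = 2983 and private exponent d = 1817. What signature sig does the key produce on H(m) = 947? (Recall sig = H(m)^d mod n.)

(H(m))^2 ≡ 947^2 = 896809 ≡ 1909
(H(m))^4 ≡ 1909^2 = 3644281 ≡ 2038
(H(m))^8 ≡ 2038^2 = 4153444 ≡ 1108
(H(m))^16 ≡ 1108^2 = 1227664 ≡ 1651
(H(m))^32 ≡ 1651^2 = 2725801 ≡ 2322
(H(m))^64 ≡ 2322^2 = 5391684 ≡ 1403
(H(m))^128 ≡ 1403^2 = 1968409 ≡ 2612
(H(m))^256 ≡ 2612^2 = 6822544 ≡ 423
(H(m))^512 ≡ 423^2 = 178929 ≡ 2932
(H(m))^1024 ≡ 2932^2 = 8596624 ≡ 2601
1817 = 1024 + 512 + 256 + 16 + 8 + 1, so (H(m))^1817 ≡ 2601·2932·423·1651·1108·947 ≡ 2115 (mod 2983)

2115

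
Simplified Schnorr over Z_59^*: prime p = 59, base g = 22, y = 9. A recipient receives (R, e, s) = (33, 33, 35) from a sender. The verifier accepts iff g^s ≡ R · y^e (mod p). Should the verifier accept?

g^s mod p:
Squares mod 59: 22^1≡22, 22^2≡12, 22^4≡26, 22^8≡27, 22^16≡21, 22^32≡28
35 = 32 + 2 + 1, so 22^35 ≡ 28·12·22 ≡ 17 (mod 59)
R · y^e mod p:
Squares mod 59: 9^1≡9, 9^2≡22, 9^4≡12, 9^8≡26, 9^16≡27, 9^32≡21
33 = 32 + 1, so 9^33 ≡ 21·9 ≡ 12 (mod 59)
33·12 = 396 ≡ 42 (mod 59)
17 ≠ 42; the check fails.

reject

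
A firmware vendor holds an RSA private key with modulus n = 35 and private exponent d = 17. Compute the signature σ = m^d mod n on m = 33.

3

m^2 ≡ 33^2 = 1089 ≡ 4
m^4 ≡ 4^2 = 16
m^8 ≡ 16^2 = 256 ≡ 11
m^16 ≡ 11^2 = 121 ≡ 16
17 = 16 + 1, so m^17 ≡ 16·33 ≡ 3 (mod 35)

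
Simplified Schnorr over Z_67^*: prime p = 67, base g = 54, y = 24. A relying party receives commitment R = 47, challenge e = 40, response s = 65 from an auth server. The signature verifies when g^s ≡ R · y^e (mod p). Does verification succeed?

passes

g^s mod p:
54^65 mod 67 = 36
R · y^e mod p:
24^40 mod 67 = 25
47·25 = 1175 ≡ 36 (mod 67)
36 ≡ 36 (mod 67); signature holds.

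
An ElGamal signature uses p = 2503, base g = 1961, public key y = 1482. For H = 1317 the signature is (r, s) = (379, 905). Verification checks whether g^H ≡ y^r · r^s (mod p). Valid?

Left side g^H mod p:
Squares mod 2503: 1961^1≡1961, 1961^2≡913, 1961^4≡70, 1961^8≡2397, 1961^16≡1224, 1961^32≡1382, 1961^64≡135, 1961^128≡704, 1961^256≡22, 1961^512≡484, 1961^1024≡1477
1317 = 1024 + 256 + 32 + 4 + 1, so 1961^1317 ≡ 1477·22·1382·70·1961 ≡ 608 (mod 2503)
Right side y^r · r^s mod p:
Squares mod 2503: 1482^1≡1482, 1482^2≡1193, 1482^4≡1545, 1482^8≡1666, 1482^16≡2232, 1482^32≡854, 1482^64≡943, 1482^128≡684, 1482^256≡2298
379 = 256 + 64 + 32 + 16 + 8 + 2 + 1, so 1482^379 ≡ 2298·943·854·2232·1666·1193·1482 ≡ 185 (mod 2503)
Squares mod 2503: 379^1≡379, 379^2≡970, 379^4≡2275, 379^8≡1924, 379^16≡2342, 379^32≡891, 379^64≡430, 379^128≡2181, 379^256≡1061, 379^512≡1874
905 = 512 + 256 + 128 + 8 + 1, so 379^905 ≡ 1874·1061·2181·1924·379 ≡ 436 (mod 2503)
185·436 = 80660 ≡ 564 (mod 2503)
608 ≠ 564, so verification fails.

no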